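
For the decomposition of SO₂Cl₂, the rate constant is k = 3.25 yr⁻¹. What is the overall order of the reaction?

first order (1)

Step 1: The units of k for an nth-order reaction are (concentration)^(1-n)·(time)⁻¹.
Step 2: Here k has units yr⁻¹, so the concentration exponent is 0.
Step 3: 1 - n = 0 ⇒ n = 1. The reaction is first order.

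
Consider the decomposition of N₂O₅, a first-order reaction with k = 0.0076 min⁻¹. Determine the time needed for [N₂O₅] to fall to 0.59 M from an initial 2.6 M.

195.2 min

Step 1: For first-order: t = ln([N₂O₅]₀/[N₂O₅])/k
Step 2: t = ln(2.6/0.59)/0.0076
Step 3: t = ln(4.407)/0.0076
Step 4: t = 1.483/0.0076 = 195.2 min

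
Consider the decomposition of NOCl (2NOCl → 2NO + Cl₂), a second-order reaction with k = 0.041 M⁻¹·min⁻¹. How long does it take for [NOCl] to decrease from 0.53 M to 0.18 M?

89.48 min

Step 1: For second-order: t = (1/[NOCl] - 1/[NOCl]₀)/k
Step 2: t = (1/0.18 - 1/0.53)/0.041
Step 3: t = (5.556 - 1.887)/0.041
Step 4: t = 3.669/0.041 = 89.48 min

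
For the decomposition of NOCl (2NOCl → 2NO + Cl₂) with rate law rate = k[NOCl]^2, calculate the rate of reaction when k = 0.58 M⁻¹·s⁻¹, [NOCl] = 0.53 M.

0.1629 M/s

Step 1: Identify the rate law: rate = k[NOCl]^2
Step 2: Substitute values: rate = 0.58 × (0.53)^2
Step 3: Calculate: rate = 0.58 × 0.2809 = 0.162922 M/s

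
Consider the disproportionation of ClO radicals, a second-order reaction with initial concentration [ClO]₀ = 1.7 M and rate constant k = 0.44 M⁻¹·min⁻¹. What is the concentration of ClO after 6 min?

0.3098 M

Step 1: For a second-order reaction: 1/[ClO] = 1/[ClO]₀ + kt
Step 2: 1/[ClO] = 1/1.7 + 0.44 × 6
Step 3: 1/[ClO] = 0.5882 + 2.64 = 3.228
Step 4: [ClO] = 1/3.228 = 0.3098 M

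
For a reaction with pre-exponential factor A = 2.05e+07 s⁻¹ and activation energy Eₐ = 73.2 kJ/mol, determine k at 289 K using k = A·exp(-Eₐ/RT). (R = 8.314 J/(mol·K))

1.20e-06 s⁻¹

Step 1: Use the Arrhenius equation: k = A × exp(-Eₐ/RT)
Step 2: Convert Eₐ to J/mol: 73.2 kJ/mol = 73200 J/mol
Step 3: Calculate the exponent: -Eₐ/(RT) = -73200/(8.314 × 289) = -30.46514
Step 4: k = 2.05e+07 × exp(-30.46514)
Step 5: k = 2.05e+07 × 5.87703e-14 = 1.2048e-06 s⁻¹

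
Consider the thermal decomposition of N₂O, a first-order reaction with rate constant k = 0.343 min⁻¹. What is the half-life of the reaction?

2.021 min

Step 1: For a first-order reaction, t₁/₂ = ln(2)/k
Step 2: t₁/₂ = ln(2)/0.343
Step 3: t₁/₂ = 0.6931/0.343 = 2.021 min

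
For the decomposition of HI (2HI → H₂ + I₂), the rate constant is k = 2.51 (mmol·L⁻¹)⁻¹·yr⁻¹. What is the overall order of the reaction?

second order (2)

Step 1: The units of k for an nth-order reaction are (concentration)^(1-n)·(time)⁻¹.
Step 2: Here k has units (mmol·L⁻¹)⁻¹·yr⁻¹, so the concentration exponent is -1.
Step 3: 1 - n = -1 ⇒ n = 2. The reaction is second order.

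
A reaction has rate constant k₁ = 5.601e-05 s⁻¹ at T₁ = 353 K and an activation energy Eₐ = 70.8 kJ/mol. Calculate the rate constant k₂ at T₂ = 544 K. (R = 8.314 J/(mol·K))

2.671e-01 s⁻¹

Step 1: Use the two-temperature Arrhenius form: ln(k₂/k₁) = -Eₐ/R × (1/T₂ - 1/T₁)
Step 2: Convert Eₐ to J/mol: 70.8 kJ/mol = 70800 J/mol
Step 3: 1/T₂ - 1/T₁ = 1/544 - 1/353 = -9.946259e-04 K⁻¹
Step 4: ln(k₂/k₁) = -70800/8.314 × -9.946259e-04 = 8.46999
Step 5: k₂ = k₁ × exp(8.46999) = 5.601e-05 × 4.76947e+03 = 2.671e-01 s⁻¹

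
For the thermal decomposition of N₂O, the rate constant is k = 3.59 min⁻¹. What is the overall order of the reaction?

first order (1)

Step 1: The units of k for an nth-order reaction are (concentration)^(1-n)·(time)⁻¹.
Step 2: Here k has units min⁻¹, so the concentration exponent is 0.
Step 3: 1 - n = 0 ⇒ n = 1. The reaction is first order.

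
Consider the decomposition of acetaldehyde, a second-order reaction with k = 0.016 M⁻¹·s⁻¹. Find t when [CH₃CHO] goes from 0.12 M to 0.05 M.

729.2 s

Step 1: For second-order: t = (1/[CH₃CHO] - 1/[CH₃CHO]₀)/k
Step 2: t = (1/0.05 - 1/0.12)/0.016
Step 3: t = (20 - 8.333)/0.016
Step 4: t = 11.67/0.016 = 729.2 s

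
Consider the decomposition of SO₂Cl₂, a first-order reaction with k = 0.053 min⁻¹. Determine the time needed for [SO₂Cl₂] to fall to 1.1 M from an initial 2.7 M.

16.94 min

Step 1: For first-order: t = ln([SO₂Cl₂]₀/[SO₂Cl₂])/k
Step 2: t = ln(2.7/1.1)/0.053
Step 3: t = ln(2.455)/0.053
Step 4: t = 0.8979/0.053 = 16.94 min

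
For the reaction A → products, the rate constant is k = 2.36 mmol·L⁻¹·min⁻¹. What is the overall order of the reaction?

zeroth order (0)

Step 1: The units of k for an nth-order reaction are (concentration)^(1-n)·(time)⁻¹.
Step 2: Here k has units mmol·L⁻¹·min⁻¹, so the concentration exponent is 1.
Step 3: 1 - n = 1 ⇒ n = 0. The reaction is zeroth order.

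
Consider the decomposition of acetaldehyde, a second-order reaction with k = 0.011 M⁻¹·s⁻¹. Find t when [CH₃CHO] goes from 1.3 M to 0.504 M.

110.4 s

Step 1: For second-order: t = (1/[CH₃CHO] - 1/[CH₃CHO]₀)/k
Step 2: t = (1/0.504 - 1/1.3)/0.011
Step 3: t = (1.984 - 0.7692)/0.011
Step 4: t = 1.215/0.011 = 110.4 s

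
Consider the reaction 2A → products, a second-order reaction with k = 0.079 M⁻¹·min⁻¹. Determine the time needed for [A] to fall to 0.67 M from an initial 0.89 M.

4.67 min

Step 1: For second-order: t = (1/[A] - 1/[A]₀)/k
Step 2: t = (1/0.67 - 1/0.89)/0.079
Step 3: t = (1.493 - 1.124)/0.079
Step 4: t = 0.3689/0.079 = 4.67 min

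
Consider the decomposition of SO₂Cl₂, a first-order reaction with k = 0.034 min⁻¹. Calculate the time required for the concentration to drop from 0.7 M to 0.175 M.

40.77 min

Step 1: For first-order: t = ln([SO₂Cl₂]₀/[SO₂Cl₂])/k
Step 2: t = ln(0.7/0.175)/0.034
Step 3: t = ln(4)/0.034
Step 4: t = 1.386/0.034 = 40.77 min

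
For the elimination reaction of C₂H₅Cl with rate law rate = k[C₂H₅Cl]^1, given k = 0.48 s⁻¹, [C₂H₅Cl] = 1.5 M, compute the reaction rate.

0.72 M/s

Step 1: Identify the rate law: rate = k[C₂H₅Cl]^1
Step 2: Substitute values: rate = 0.48 × (1.5)^1
Step 3: Calculate: rate = 0.48 × 1.5 = 0.72 M/s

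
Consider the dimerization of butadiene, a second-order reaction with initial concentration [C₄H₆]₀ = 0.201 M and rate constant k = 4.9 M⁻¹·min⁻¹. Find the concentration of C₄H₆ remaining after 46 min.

0.004341 M

Step 1: For a second-order reaction: 1/[C₄H₆] = 1/[C₄H₆]₀ + kt
Step 2: 1/[C₄H₆] = 1/0.201 + 4.9 × 46
Step 3: 1/[C₄H₆] = 4.975 + 225.4 = 230.4
Step 4: [C₄H₆] = 1/230.4 = 0.004341 M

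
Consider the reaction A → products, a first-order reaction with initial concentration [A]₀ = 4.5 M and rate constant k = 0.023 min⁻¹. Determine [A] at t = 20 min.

2.841 M

Step 1: For a first-order reaction: [A] = [A]₀ × e^(-kt)
Step 2: [A] = 4.5 × e^(-0.023 × 20)
Step 3: [A] = 4.5 × e^(-0.46)
Step 4: [A] = 4.5 × 0.631284 = 2.841 M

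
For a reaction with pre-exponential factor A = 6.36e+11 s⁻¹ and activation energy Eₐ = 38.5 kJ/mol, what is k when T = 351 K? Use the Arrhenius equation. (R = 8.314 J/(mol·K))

1.19e+06 s⁻¹

Step 1: Use the Arrhenius equation: k = A × exp(-Eₐ/RT)
Step 2: Convert Eₐ to J/mol: 38.5 kJ/mol = 38500 J/mol
Step 3: Calculate the exponent: -Eₐ/(RT) = -38500/(8.314 × 351) = -13.19300
Step 4: k = 6.36e+11 × exp(-13.19300)
Step 5: k = 6.36e+11 × 1.86360e-06 = 1.1852e+06 s⁻¹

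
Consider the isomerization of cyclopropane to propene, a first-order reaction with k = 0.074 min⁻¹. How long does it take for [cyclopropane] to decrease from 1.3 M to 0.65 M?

9.367 min

Step 1: For first-order: t = ln([cyclopropane]₀/[cyclopropane])/k
Step 2: t = ln(1.3/0.65)/0.074
Step 3: t = ln(2)/0.074
Step 4: t = 0.6931/0.074 = 9.367 min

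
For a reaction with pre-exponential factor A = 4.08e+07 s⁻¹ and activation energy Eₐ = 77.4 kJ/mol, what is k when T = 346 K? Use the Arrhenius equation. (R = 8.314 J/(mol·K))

8.42e-05 s⁻¹

Step 1: Use the Arrhenius equation: k = A × exp(-Eₐ/RT)
Step 2: Convert Eₐ to J/mol: 77.4 kJ/mol = 77400 J/mol
Step 3: Calculate the exponent: -Eₐ/(RT) = -77400/(8.314 × 346) = -26.90635
Step 4: k = 4.08e+07 × exp(-26.90635)
Step 5: k = 4.08e+07 × 2.06405e-12 = 8.4213e-05 s⁻¹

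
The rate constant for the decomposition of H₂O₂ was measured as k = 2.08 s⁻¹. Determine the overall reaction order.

first order (1)

Step 1: The units of k for an nth-order reaction are (concentration)^(1-n)·(time)⁻¹.
Step 2: Here k has units s⁻¹, so the concentration exponent is 0.
Step 3: 1 - n = 0 ⇒ n = 1. The reaction is first order.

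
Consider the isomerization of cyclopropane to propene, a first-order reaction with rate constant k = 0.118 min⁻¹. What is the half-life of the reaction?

5.874 min

Step 1: For a first-order reaction, t₁/₂ = ln(2)/k
Step 2: t₁/₂ = ln(2)/0.118
Step 3: t₁/₂ = 0.6931/0.118 = 5.874 min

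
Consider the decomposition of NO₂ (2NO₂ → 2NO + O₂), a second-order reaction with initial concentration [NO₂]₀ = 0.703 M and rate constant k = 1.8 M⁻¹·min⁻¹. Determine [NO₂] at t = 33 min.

0.01644 M

Step 1: For a second-order reaction: 1/[NO₂] = 1/[NO₂]₀ + kt
Step 2: 1/[NO₂] = 1/0.703 + 1.8 × 33
Step 3: 1/[NO₂] = 1.422 + 59.4 = 60.82
Step 4: [NO₂] = 1/60.82 = 0.01644 M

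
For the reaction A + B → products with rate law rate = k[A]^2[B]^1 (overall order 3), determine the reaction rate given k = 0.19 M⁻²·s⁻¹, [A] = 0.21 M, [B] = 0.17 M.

0.001424 M/s

Step 1: The rate law is rate = k[A]^2[B]^1, overall order = 2+1 = 3
Step 2: Substitute values: rate = 0.19 × (0.21)^2 × (0.17)^1
Step 3: rate = 0.19 × 0.0441 × 0.17 = 0.00142443 M/s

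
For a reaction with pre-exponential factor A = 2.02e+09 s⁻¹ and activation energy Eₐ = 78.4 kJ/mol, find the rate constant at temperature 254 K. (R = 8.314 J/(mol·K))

1.52e-07 s⁻¹

Step 1: Use the Arrhenius equation: k = A × exp(-Eₐ/RT)
Step 2: Convert Eₐ to J/mol: 78.4 kJ/mol = 78400 J/mol
Step 3: Calculate the exponent: -Eₐ/(RT) = -78400/(8.314 × 254) = -37.12550
Step 4: k = 2.02e+09 × exp(-37.12550)
Step 5: k = 2.02e+09 × 7.52662e-17 = 1.5204e-07 s⁻¹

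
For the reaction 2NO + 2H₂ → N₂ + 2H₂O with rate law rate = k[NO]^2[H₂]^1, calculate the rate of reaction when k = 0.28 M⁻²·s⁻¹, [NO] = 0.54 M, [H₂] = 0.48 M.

0.03919 M/s

Step 1: The rate law is rate = k[NO]^2[H₂]^1
Step 2: Substitute: rate = 0.28 × (0.54)^2 × (0.48)^1
Step 3: rate = 0.28 × 0.2916 × 0.48 = 0.039191 M/s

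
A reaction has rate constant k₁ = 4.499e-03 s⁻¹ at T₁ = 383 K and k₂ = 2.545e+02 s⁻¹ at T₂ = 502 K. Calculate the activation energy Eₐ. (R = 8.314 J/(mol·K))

147.0 kJ/mol

Step 1: Use the two-temperature Arrhenius form: ln(k₂/k₁) = -Eₐ/R × (1/T₂ - 1/T₁)
Step 2: ln(k₂/k₁) = ln(2.545e+02/4.499e-03) = ln(56568.1) = 10.9432
Step 3: 1/T₂ - 1/T₁ = 1/502 - 1/383 = -6.189342e-04 K⁻¹
Step 4: Eₐ = -R × ln(k₂/k₁) / (1/T₂ - 1/T₁) = -8.314 × 10.9432 / -6.189342e-04
Step 5: Eₐ = 1.4700e+05 J/mol = 147.0 kJ/mol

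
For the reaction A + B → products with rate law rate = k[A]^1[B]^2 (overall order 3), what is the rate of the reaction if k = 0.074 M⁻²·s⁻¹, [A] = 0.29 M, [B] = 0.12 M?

0.000309 M/s

Step 1: The rate law is rate = k[A]^1[B]^2, overall order = 1+2 = 3
Step 2: Substitute values: rate = 0.074 × (0.29)^1 × (0.12)^2
Step 3: rate = 0.074 × 0.29 × 0.0144 = 0.000309024 M/s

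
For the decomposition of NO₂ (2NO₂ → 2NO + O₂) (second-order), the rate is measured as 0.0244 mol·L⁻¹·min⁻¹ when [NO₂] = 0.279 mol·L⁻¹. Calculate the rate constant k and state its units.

0.3135 (mol·L⁻¹)⁻¹·min⁻¹

Step 1: rate = k[NO₂]^2, so k = rate / [NO₂]^2.
Step 2: k = 0.0244 / (0.279)^2 = 0.0244 / 0.07784.
Step 3: k = 0.3135 (mol·L⁻¹)⁻¹·min⁻¹.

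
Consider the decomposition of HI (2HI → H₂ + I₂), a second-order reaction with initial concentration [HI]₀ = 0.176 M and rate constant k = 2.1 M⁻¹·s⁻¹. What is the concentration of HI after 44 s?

0.0102 M

Step 1: For a second-order reaction: 1/[HI] = 1/[HI]₀ + kt
Step 2: 1/[HI] = 1/0.176 + 2.1 × 44
Step 3: 1/[HI] = 5.682 + 92.4 = 98.08
Step 4: [HI] = 1/98.08 = 0.0102 M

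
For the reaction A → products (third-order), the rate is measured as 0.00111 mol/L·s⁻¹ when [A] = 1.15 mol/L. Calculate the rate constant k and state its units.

0.0007298 (mol/L)⁻²·s⁻¹

Step 1: rate = k[A]^3, so k = rate / [A]^3.
Step 2: k = 0.00111 / (1.15)^3 = 0.00111 / 1.521.
Step 3: k = 0.0007298 (mol/L)⁻²·s⁻¹.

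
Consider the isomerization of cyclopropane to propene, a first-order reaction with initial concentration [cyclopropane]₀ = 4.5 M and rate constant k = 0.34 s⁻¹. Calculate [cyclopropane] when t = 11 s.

0.1069 M

Step 1: For a first-order reaction: [cyclopropane] = [cyclopropane]₀ × e^(-kt)
Step 2: [cyclopropane] = 4.5 × e^(-0.34 × 11)
Step 3: [cyclopropane] = 4.5 × e^(-3.74)
Step 4: [cyclopropane] = 4.5 × 0.0237541 = 0.1069 M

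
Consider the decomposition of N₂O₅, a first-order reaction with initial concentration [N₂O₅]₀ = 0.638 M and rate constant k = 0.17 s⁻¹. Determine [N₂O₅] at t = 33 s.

0.002336 M

Step 1: For a first-order reaction: [N₂O₅] = [N₂O₅]₀ × e^(-kt)
Step 2: [N₂O₅] = 0.638 × e^(-0.17 × 33)
Step 3: [N₂O₅] = 0.638 × e^(-5.61)
Step 4: [N₂O₅] = 0.638 × 0.00366107 = 0.002336 M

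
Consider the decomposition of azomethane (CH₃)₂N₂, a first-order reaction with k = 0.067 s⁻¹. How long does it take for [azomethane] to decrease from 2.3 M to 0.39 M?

26.49 s

Step 1: For first-order: t = ln([azomethane]₀/[azomethane])/k
Step 2: t = ln(2.3/0.39)/0.067
Step 3: t = ln(5.897)/0.067
Step 4: t = 1.775/0.067 = 26.49 s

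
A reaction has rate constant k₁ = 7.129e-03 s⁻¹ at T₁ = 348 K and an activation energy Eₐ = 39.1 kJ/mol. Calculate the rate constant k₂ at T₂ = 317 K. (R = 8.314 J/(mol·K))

1.901e-03 s⁻¹

Step 1: Use the two-temperature Arrhenius form: ln(k₂/k₁) = -Eₐ/R × (1/T₂ - 1/T₁)
Step 2: Convert Eₐ to J/mol: 39.1 kJ/mol = 39100 J/mol
Step 3: 1/T₂ - 1/T₁ = 1/317 - 1/348 = 2.810109e-04 K⁻¹
Step 4: ln(k₂/k₁) = -39100/8.314 × 2.810109e-04 = -1.32157
Step 5: k₂ = k₁ × exp(-1.32157) = 7.129e-03 × 2.66716e-01 = 1.901e-03 s⁻¹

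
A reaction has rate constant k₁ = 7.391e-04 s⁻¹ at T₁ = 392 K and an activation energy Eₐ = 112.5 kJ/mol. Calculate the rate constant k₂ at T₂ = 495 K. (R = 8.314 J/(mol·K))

9.730e-01 s⁻¹

Step 1: Use the two-temperature Arrhenius form: ln(k₂/k₁) = -Eₐ/R × (1/T₂ - 1/T₁)
Step 2: Convert Eₐ to J/mol: 112.5 kJ/mol = 112500 J/mol
Step 3: 1/T₂ - 1/T₁ = 1/495 - 1/392 = -5.308184e-04 K⁻¹
Step 4: ln(k₂/k₁) = -112500/8.314 × -5.308184e-04 = 7.18271
Step 5: k₂ = k₁ × exp(7.18271) = 7.391e-04 × 1.31647e+03 = 9.730e-01 s⁻¹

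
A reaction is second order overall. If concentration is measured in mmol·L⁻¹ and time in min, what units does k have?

(mmol·L⁻¹)⁻¹·min⁻¹

Step 1: For overall order n, rate = k × (concentration)^n.
Step 2: Rate has units mmol·L⁻¹·min⁻¹; concentration term has units (mmol·L⁻¹)^2.
Step 3: k = rate / (concentration)^n, so units of k = (mmol·L⁻¹)^(1-2)·min⁻¹ = (mmol·L⁻¹)⁻¹·min⁻¹.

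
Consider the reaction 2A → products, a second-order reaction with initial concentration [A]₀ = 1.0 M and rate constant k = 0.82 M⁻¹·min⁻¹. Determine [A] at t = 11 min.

0.0998 M

Step 1: For a second-order reaction: 1/[A] = 1/[A]₀ + kt
Step 2: 1/[A] = 1/1.0 + 0.82 × 11
Step 3: 1/[A] = 1 + 9.02 = 10.02
Step 4: [A] = 1/10.02 = 0.0998 M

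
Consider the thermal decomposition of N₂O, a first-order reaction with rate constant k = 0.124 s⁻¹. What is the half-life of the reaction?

5.59 s

Step 1: For a first-order reaction, t₁/₂ = ln(2)/k
Step 2: t₁/₂ = ln(2)/0.124
Step 3: t₁/₂ = 0.6931/0.124 = 5.59 s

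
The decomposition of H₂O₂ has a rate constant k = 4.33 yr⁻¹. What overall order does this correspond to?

first order (1)

Step 1: The units of k for an nth-order reaction are (concentration)^(1-n)·(time)⁻¹.
Step 2: Here k has units yr⁻¹, so the concentration exponent is 0.
Step 3: 1 - n = 0 ⇒ n = 1. The reaction is first order.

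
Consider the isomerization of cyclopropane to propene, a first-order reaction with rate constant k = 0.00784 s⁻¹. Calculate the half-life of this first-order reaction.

88.41 s

Step 1: For a first-order reaction, t₁/₂ = ln(2)/k
Step 2: t₁/₂ = ln(2)/0.00784
Step 3: t₁/₂ = 0.6931/0.00784 = 88.41 s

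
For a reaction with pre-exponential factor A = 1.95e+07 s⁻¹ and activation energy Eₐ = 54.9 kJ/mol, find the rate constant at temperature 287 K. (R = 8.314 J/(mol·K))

1.98e-03 s⁻¹

Step 1: Use the Arrhenius equation: k = A × exp(-Eₐ/RT)
Step 2: Convert Eₐ to J/mol: 54.9 kJ/mol = 54900 J/mol
Step 3: Calculate the exponent: -Eₐ/(RT) = -54900/(8.314 × 287) = -23.00808
Step 4: k = 1.95e+07 × exp(-23.00808)
Step 5: k = 1.95e+07 × 1.01793e-10 = 1.9850e-03 s⁻¹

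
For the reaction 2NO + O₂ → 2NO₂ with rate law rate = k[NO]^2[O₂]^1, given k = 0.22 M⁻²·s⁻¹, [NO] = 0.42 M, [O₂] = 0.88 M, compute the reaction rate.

0.03415 M/s

Step 1: The rate law is rate = k[NO]^2[O₂]^1
Step 2: Substitute: rate = 0.22 × (0.42)^2 × (0.88)^1
Step 3: rate = 0.22 × 0.1764 × 0.88 = 0.034151 M/s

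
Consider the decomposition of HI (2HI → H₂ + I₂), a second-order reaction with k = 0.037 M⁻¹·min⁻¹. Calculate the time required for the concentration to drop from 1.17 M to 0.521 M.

28.78 min

Step 1: For second-order: t = (1/[HI] - 1/[HI]₀)/k
Step 2: t = (1/0.521 - 1/1.17)/0.037
Step 3: t = (1.919 - 0.8547)/0.037
Step 4: t = 1.065/0.037 = 28.78 min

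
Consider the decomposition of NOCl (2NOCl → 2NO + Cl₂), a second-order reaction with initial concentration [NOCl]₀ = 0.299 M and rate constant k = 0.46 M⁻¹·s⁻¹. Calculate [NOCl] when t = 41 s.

0.04504 M

Step 1: For a second-order reaction: 1/[NOCl] = 1/[NOCl]₀ + kt
Step 2: 1/[NOCl] = 1/0.299 + 0.46 × 41
Step 3: 1/[NOCl] = 3.344 + 18.86 = 22.2
Step 4: [NOCl] = 1/22.2 = 0.04504 M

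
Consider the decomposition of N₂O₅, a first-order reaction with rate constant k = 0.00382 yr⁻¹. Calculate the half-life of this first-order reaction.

181.5 yr

Step 1: For a first-order reaction, t₁/₂ = ln(2)/k
Step 2: t₁/₂ = ln(2)/0.00382
Step 3: t₁/₂ = 0.6931/0.00382 = 181.5 yr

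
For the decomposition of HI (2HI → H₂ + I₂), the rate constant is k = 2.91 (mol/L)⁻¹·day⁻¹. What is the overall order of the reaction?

second order (2)

Step 1: The units of k for an nth-order reaction are (concentration)^(1-n)·(time)⁻¹.
Step 2: Here k has units (mol/L)⁻¹·day⁻¹, so the concentration exponent is -1.
Step 3: 1 - n = -1 ⇒ n = 2. The reaction is second order.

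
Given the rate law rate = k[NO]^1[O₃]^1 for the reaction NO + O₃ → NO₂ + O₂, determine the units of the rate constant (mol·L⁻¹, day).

(mol·L⁻¹)⁻¹·day⁻¹

Step 1: Overall order = 1 + 1 = 2.
Step 2: rate has units mol·L⁻¹·day⁻¹; [NO]^1[O₃]^1 has units (mol·L⁻¹)^2.
Step 3: k = rate/([NO]^1[O₃]^1), so units of k = (mol·L⁻¹)^(1-2)·day⁻¹ = (mol·L⁻¹)⁻¹·day⁻¹.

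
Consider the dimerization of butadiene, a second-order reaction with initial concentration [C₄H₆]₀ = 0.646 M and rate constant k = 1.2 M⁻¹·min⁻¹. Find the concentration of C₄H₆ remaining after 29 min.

0.02751 M

Step 1: For a second-order reaction: 1/[C₄H₆] = 1/[C₄H₆]₀ + kt
Step 2: 1/[C₄H₆] = 1/0.646 + 1.2 × 29
Step 3: 1/[C₄H₆] = 1.548 + 34.8 = 36.35
Step 4: [C₄H₆] = 1/36.35 = 0.02751 M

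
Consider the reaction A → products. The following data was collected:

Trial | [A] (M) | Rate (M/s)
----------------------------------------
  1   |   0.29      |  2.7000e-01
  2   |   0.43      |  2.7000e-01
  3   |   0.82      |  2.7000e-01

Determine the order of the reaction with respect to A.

zeroth order (0)

Step 1: Compare trials - when concentration changes, rate stays constant.
Step 2: rate₂/rate₁ = 2.7000e-01/2.7000e-01 = 1
Step 3: [A]₂/[A]₁ = 0.43/0.29 = 1.483
Step 4: Since rate ratio ≈ (conc ratio)^0, the reaction is zeroth order.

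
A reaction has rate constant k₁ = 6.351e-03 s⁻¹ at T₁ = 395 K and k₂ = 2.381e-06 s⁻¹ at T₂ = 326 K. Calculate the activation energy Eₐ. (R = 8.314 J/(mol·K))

122.4 kJ/mol

Step 1: Use the two-temperature Arrhenius form: ln(k₂/k₁) = -Eₐ/R × (1/T₂ - 1/T₁)
Step 2: ln(k₂/k₁) = ln(2.381e-06/6.351e-03) = ln(0.000374902) = -7.88885
Step 3: 1/T₂ - 1/T₁ = 1/326 - 1/395 = 5.358391e-04 K⁻¹
Step 4: Eₐ = -R × ln(k₂/k₁) / (1/T₂ - 1/T₁) = -8.314 × -7.88885 / 5.358391e-04
Step 5: Eₐ = 1.2240e+05 J/mol = 122.4 kJ/mol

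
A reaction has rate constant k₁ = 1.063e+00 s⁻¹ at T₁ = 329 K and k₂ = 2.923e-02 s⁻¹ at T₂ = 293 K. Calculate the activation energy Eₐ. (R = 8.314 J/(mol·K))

80.0 kJ/mol

Step 1: Use the two-temperature Arrhenius form: ln(k₂/k₁) = -Eₐ/R × (1/T₂ - 1/T₁)
Step 2: ln(k₂/k₁) = ln(2.923e-02/1.063e+00) = ln(0.0274976) = -3.59365
Step 3: 1/T₂ - 1/T₁ = 1/293 - 1/329 = 3.734556e-04 K⁻¹
Step 4: Eₐ = -R × ln(k₂/k₁) / (1/T₂ - 1/T₁) = -8.314 × -3.59365 / 3.734556e-04
Step 5: Eₐ = 8.0003e+04 J/mol = 80.0 kJ/mol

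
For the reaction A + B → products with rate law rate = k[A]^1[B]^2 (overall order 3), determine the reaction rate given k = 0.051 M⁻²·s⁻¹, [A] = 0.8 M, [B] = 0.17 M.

0.001179 M/s

Step 1: The rate law is rate = k[A]^1[B]^2, overall order = 1+2 = 3
Step 2: Substitute values: rate = 0.051 × (0.8)^1 × (0.17)^2
Step 3: rate = 0.051 × 0.8 × 0.0289 = 0.00117912 M/s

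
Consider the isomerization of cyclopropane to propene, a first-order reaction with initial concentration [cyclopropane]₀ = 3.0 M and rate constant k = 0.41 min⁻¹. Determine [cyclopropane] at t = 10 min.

0.04972 M

Step 1: For a first-order reaction: [cyclopropane] = [cyclopropane]₀ × e^(-kt)
Step 2: [cyclopropane] = 3.0 × e^(-0.41 × 10)
Step 3: [cyclopropane] = 3.0 × e^(-4.1)
Step 4: [cyclopropane] = 3.0 × 0.0165727 = 0.04972 M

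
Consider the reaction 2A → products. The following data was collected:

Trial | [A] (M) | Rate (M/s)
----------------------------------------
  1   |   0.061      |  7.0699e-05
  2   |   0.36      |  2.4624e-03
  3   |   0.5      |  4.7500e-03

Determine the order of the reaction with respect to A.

second order (2)

Step 1: Compare trials to find order n where rate₂/rate₁ = ([A]₂/[A]₁)^n
Step 2: rate₂/rate₁ = 2.4624e-03/7.0699e-05 = 34.83
Step 3: [A]₂/[A]₁ = 0.36/0.061 = 5.902
Step 4: n = ln(34.83)/ln(5.902) = 2.00 ≈ 2
Step 5: The reaction is second order in A.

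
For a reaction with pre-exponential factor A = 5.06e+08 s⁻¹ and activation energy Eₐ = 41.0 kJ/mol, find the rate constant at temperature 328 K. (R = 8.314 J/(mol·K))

1.49e+02 s⁻¹

Step 1: Use the Arrhenius equation: k = A × exp(-Eₐ/RT)
Step 2: Convert Eₐ to J/mol: 41.0 kJ/mol = 41000 J/mol
Step 3: Calculate the exponent: -Eₐ/(RT) = -41000/(8.314 × 328) = -15.03488
Step 4: k = 5.06e+08 × exp(-15.03488)
Step 5: k = 5.06e+08 × 2.95416e-07 = 1.4948e+02 s⁻¹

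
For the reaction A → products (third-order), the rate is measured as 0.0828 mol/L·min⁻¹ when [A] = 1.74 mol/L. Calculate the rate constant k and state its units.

0.01572 (mol/L)⁻²·min⁻¹

Step 1: rate = k[A]^3, so k = rate / [A]^3.
Step 2: k = 0.0828 / (1.74)^3 = 0.0828 / 5.268.
Step 3: k = 0.01572 (mol/L)⁻²·min⁻¹.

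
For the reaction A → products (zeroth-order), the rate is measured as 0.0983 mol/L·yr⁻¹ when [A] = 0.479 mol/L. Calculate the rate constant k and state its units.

0.0983 mol/L·yr⁻¹

Step 1: For a zeroth-order reaction, rate = k (independent of concentration).
Step 2: k = rate = 0.0983 mol/L·yr⁻¹.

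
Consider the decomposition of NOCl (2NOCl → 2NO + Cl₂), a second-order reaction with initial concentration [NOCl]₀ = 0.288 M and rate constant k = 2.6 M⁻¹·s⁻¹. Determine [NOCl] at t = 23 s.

0.0158 M

Step 1: For a second-order reaction: 1/[NOCl] = 1/[NOCl]₀ + kt
Step 2: 1/[NOCl] = 1/0.288 + 2.6 × 23
Step 3: 1/[NOCl] = 3.472 + 59.8 = 63.27
Step 4: [NOCl] = 1/63.27 = 0.0158 M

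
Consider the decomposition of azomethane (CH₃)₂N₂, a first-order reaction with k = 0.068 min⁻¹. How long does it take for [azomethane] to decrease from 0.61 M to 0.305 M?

10.19 min

Step 1: For first-order: t = ln([azomethane]₀/[azomethane])/k
Step 2: t = ln(0.61/0.305)/0.068
Step 3: t = ln(2)/0.068
Step 4: t = 0.6931/0.068 = 10.19 min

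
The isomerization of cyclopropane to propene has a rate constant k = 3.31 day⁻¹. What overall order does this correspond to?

first order (1)

Step 1: The units of k for an nth-order reaction are (concentration)^(1-n)·(time)⁻¹.
Step 2: Here k has units day⁻¹, so the concentration exponent is 0.
Step 3: 1 - n = 0 ⇒ n = 1. The reaction is first order.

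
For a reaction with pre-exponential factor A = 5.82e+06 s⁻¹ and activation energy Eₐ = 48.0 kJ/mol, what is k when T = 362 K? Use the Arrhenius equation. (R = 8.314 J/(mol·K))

6.90e-01 s⁻¹

Step 1: Use the Arrhenius equation: k = A × exp(-Eₐ/RT)
Step 2: Convert Eₐ to J/mol: 48.0 kJ/mol = 48000 J/mol
Step 3: Calculate the exponent: -Eₐ/(RT) = -48000/(8.314 × 362) = -15.94860
Step 4: k = 5.82e+06 × exp(-15.94860)
Step 5: k = 5.82e+06 × 1.18471e-07 = 6.8950e-01 s⁻¹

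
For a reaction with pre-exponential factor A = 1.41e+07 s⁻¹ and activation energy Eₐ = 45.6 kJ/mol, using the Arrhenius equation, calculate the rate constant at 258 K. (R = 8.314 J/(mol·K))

8.26e-03 s⁻¹

Step 1: Use the Arrhenius equation: k = A × exp(-Eₐ/RT)
Step 2: Convert Eₐ to J/mol: 45.6 kJ/mol = 45600 J/mol
Step 3: Calculate the exponent: -Eₐ/(RT) = -45600/(8.314 × 258) = -21.25862
Step 4: k = 1.41e+07 × exp(-21.25862)
Step 5: k = 1.41e+07 × 5.85462e-10 = 8.2550e-03 s⁻¹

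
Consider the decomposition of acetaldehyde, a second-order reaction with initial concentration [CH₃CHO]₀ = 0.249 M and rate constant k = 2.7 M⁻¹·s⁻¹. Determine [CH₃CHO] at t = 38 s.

0.009379 M

Step 1: For a second-order reaction: 1/[CH₃CHO] = 1/[CH₃CHO]₀ + kt
Step 2: 1/[CH₃CHO] = 1/0.249 + 2.7 × 38
Step 3: 1/[CH₃CHO] = 4.016 + 102.6 = 106.6
Step 4: [CH₃CHO] = 1/106.6 = 0.009379 M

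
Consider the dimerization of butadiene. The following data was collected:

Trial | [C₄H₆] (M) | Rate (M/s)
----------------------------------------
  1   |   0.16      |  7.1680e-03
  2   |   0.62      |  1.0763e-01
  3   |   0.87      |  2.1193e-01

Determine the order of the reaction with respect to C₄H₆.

second order (2)

Step 1: Compare trials to find order n where rate₂/rate₁ = ([C₄H₆]₂/[C₄H₆]₁)^n
Step 2: rate₂/rate₁ = 1.0763e-01/7.1680e-03 = 15.02
Step 3: [C₄H₆]₂/[C₄H₆]₁ = 0.62/0.16 = 3.875
Step 4: n = ln(15.02)/ln(3.875) = 2.00 ≈ 2
Step 5: The reaction is second order in C₄H₆.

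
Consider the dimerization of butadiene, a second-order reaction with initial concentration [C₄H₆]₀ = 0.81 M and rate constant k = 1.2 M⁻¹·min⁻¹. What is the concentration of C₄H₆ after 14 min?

0.05545 M

Step 1: For a second-order reaction: 1/[C₄H₆] = 1/[C₄H₆]₀ + kt
Step 2: 1/[C₄H₆] = 1/0.81 + 1.2 × 14
Step 3: 1/[C₄H₆] = 1.235 + 16.8 = 18.03
Step 4: [C₄H₆] = 1/18.03 = 0.05545 M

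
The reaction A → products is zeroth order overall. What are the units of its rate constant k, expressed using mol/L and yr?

mol/L·yr⁻¹

Step 1: For overall order n, rate = k × (concentration)^n.
Step 2: Rate has units mol/L·yr⁻¹; concentration term has units (mol/L)^0.
Step 3: k = rate / (concentration)^n, so units of k = (mol/L)^(1-0)·yr⁻¹ = mol/L·yr⁻¹.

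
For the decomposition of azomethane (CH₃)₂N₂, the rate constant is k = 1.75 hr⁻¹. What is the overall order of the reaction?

first order (1)

Step 1: The units of k for an nth-order reaction are (concentration)^(1-n)·(time)⁻¹.
Step 2: Here k has units hr⁻¹, so the concentration exponent is 0.
Step 3: 1 - n = 0 ⇒ n = 1. The reaction is first order.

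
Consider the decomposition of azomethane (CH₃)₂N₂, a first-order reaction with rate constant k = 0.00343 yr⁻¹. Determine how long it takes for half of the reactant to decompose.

202.1 yr

Step 1: For a first-order reaction, t₁/₂ = ln(2)/k
Step 2: t₁/₂ = ln(2)/0.00343
Step 3: t₁/₂ = 0.6931/0.00343 = 202.1 yr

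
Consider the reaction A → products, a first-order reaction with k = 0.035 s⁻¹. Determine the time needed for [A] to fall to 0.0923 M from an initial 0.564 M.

51.71 s

Step 1: For first-order: t = ln([A]₀/[A])/k
Step 2: t = ln(0.564/0.0923)/0.035
Step 3: t = ln(6.111)/0.035
Step 4: t = 1.81/0.035 = 51.71 s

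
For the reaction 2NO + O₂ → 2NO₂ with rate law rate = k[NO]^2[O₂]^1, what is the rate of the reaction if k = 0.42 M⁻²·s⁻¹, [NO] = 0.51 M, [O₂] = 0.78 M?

0.08521 M/s

Step 1: The rate law is rate = k[NO]^2[O₂]^1
Step 2: Substitute: rate = 0.42 × (0.51)^2 × (0.78)^1
Step 3: rate = 0.42 × 0.2601 × 0.78 = 0.0852088 M/s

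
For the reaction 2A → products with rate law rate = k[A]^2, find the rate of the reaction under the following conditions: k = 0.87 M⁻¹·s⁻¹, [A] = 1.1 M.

1.053 M/s

Step 1: Identify the rate law: rate = k[A]^2
Step 2: Substitute values: rate = 0.87 × (1.1)^2
Step 3: Calculate: rate = 0.87 × 1.21 = 1.0527 M/s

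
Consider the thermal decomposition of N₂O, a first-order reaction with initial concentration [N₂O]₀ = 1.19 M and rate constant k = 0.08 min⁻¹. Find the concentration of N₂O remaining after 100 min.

0.0003992 M

Step 1: For a first-order reaction: [N₂O] = [N₂O]₀ × e^(-kt)
Step 2: [N₂O] = 1.19 × e^(-0.08 × 100)
Step 3: [N₂O] = 1.19 × e^(-8)
Step 4: [N₂O] = 1.19 × 0.000335463 = 0.0003992 M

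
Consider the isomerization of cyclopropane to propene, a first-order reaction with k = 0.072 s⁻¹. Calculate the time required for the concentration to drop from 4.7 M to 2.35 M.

9.627 s

Step 1: For first-order: t = ln([cyclopropane]₀/[cyclopropane])/k
Step 2: t = ln(4.7/2.35)/0.072
Step 3: t = ln(2)/0.072
Step 4: t = 0.6931/0.072 = 9.627 s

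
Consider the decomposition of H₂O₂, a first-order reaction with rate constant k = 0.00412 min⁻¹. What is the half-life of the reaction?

168.2 min

Step 1: For a first-order reaction, t₁/₂ = ln(2)/k
Step 2: t₁/₂ = ln(2)/0.00412
Step 3: t₁/₂ = 0.6931/0.00412 = 168.2 min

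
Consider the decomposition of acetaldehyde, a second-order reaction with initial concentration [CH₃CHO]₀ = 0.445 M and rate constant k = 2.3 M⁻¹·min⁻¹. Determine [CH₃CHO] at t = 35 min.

0.01209 M

Step 1: For a second-order reaction: 1/[CH₃CHO] = 1/[CH₃CHO]₀ + kt
Step 2: 1/[CH₃CHO] = 1/0.445 + 2.3 × 35
Step 3: 1/[CH₃CHO] = 2.247 + 80.5 = 82.75
Step 4: [CH₃CHO] = 1/82.75 = 0.01209 M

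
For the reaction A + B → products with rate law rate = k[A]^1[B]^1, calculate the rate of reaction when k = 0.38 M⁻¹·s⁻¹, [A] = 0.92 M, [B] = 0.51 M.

0.1783 M/s

Step 1: The rate law is rate = k[A]^1[B]^1
Step 2: Substitute: rate = 0.38 × (0.92)^1 × (0.51)^1
Step 3: rate = 0.38 × 0.92 × 0.51 = 0.178296 M/s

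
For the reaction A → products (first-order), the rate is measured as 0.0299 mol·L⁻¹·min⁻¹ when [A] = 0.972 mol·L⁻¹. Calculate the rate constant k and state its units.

0.03076 min⁻¹

Step 1: rate = k[A]^1, so k = rate / [A]^1.
Step 2: k = 0.0299 / (0.972)^1 = 0.0299 / 0.972.
Step 3: k = 0.03076 min⁻¹.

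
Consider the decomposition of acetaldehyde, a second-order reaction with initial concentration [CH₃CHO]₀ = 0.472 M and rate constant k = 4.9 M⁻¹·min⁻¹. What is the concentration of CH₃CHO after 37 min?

0.005452 M

Step 1: For a second-order reaction: 1/[CH₃CHO] = 1/[CH₃CHO]₀ + kt
Step 2: 1/[CH₃CHO] = 1/0.472 + 4.9 × 37
Step 3: 1/[CH₃CHO] = 2.119 + 181.3 = 183.4
Step 4: [CH₃CHO] = 1/183.4 = 0.005452 M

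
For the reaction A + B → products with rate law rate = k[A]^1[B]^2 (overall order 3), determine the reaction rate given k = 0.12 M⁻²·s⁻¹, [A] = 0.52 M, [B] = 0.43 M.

0.01154 M/s

Step 1: The rate law is rate = k[A]^1[B]^2, overall order = 1+2 = 3
Step 2: Substitute values: rate = 0.12 × (0.52)^1 × (0.43)^2
Step 3: rate = 0.12 × 0.52 × 0.1849 = 0.0115378 M/s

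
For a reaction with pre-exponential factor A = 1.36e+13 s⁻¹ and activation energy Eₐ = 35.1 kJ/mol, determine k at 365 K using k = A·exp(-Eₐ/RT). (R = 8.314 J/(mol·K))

1.29e+08 s⁻¹

Step 1: Use the Arrhenius equation: k = A × exp(-Eₐ/RT)
Step 2: Convert Eₐ to J/mol: 35.1 kJ/mol = 35100 J/mol
Step 3: Calculate the exponent: -Eₐ/(RT) = -35100/(8.314 × 365) = -11.56656
Step 4: k = 1.36e+13 × exp(-11.56656)
Step 5: k = 1.36e+13 × 9.47778e-06 = 1.2890e+08 s⁻¹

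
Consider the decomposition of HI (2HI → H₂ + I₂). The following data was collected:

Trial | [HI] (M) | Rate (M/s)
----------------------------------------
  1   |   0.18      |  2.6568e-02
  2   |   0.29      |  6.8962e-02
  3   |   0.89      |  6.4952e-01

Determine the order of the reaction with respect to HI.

second order (2)

Step 1: Compare trials to find order n where rate₂/rate₁ = ([HI]₂/[HI]₁)^n
Step 2: rate₂/rate₁ = 6.8962e-02/2.6568e-02 = 2.596
Step 3: [HI]₂/[HI]₁ = 0.29/0.18 = 1.611
Step 4: n = ln(2.596)/ln(1.611) = 2.00 ≈ 2
Step 5: The reaction is second order in HI.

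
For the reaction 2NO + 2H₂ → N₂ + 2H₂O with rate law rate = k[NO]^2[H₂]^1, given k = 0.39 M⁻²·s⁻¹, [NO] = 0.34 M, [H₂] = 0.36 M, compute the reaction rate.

0.01623 M/s

Step 1: The rate law is rate = k[NO]^2[H₂]^1
Step 2: Substitute: rate = 0.39 × (0.34)^2 × (0.36)^1
Step 3: rate = 0.39 × 0.1156 × 0.36 = 0.0162302 M/s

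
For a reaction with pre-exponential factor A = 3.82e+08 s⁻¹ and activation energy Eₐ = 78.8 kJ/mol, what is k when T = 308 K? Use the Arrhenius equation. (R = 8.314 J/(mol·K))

1.65e-05 s⁻¹

Step 1: Use the Arrhenius equation: k = A × exp(-Eₐ/RT)
Step 2: Convert Eₐ to J/mol: 78.8 kJ/mol = 78800 J/mol
Step 3: Calculate the exponent: -Eₐ/(RT) = -78800/(8.314 × 308) = -30.77269
Step 4: k = 3.82e+08 × exp(-30.77269)
Step 5: k = 3.82e+08 × 4.32106e-14 = 1.6506e-05 s⁻¹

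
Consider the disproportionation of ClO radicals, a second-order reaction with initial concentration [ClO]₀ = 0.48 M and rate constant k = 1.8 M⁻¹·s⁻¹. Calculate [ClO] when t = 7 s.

0.0681 M

Step 1: For a second-order reaction: 1/[ClO] = 1/[ClO]₀ + kt
Step 2: 1/[ClO] = 1/0.48 + 1.8 × 7
Step 3: 1/[ClO] = 2.083 + 12.6 = 14.68
Step 4: [ClO] = 1/14.68 = 0.0681 M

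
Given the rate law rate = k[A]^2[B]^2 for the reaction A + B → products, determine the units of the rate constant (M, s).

M⁻³·s⁻¹

Step 1: Overall order = 2 + 2 = 4.
Step 2: rate has units M·s⁻¹; [A]^2[B]^2 has units M^4.
Step 3: k = rate/([A]^2[B]^2), so units of k = M^(1-4)·s⁻¹ = M⁻³·s⁻¹.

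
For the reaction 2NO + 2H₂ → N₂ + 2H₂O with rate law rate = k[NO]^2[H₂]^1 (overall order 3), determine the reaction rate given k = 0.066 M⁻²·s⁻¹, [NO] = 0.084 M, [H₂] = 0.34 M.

0.0001583 M/s

Step 1: The rate law is rate = k[NO]^2[H₂]^1, overall order = 2+1 = 3
Step 2: Substitute values: rate = 0.066 × (0.084)^2 × (0.34)^1
Step 3: rate = 0.066 × 0.007056 × 0.34 = 0.000158337 M/s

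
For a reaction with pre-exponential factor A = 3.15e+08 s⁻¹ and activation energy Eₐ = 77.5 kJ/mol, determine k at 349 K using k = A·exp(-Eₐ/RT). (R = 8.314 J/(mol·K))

7.92e-04 s⁻¹

Step 1: Use the Arrhenius equation: k = A × exp(-Eₐ/RT)
Step 2: Convert Eₐ to J/mol: 77.5 kJ/mol = 77500 J/mol
Step 3: Calculate the exponent: -Eₐ/(RT) = -77500/(8.314 × 349) = -26.70953
Step 4: k = 3.15e+08 × exp(-26.70953)
Step 5: k = 3.15e+08 × 2.51303e-12 = 7.9160e-04 s⁻¹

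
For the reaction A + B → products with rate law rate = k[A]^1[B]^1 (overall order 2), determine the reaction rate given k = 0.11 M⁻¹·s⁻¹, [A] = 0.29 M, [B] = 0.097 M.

0.003094 M/s

Step 1: The rate law is rate = k[A]^1[B]^1, overall order = 1+1 = 2
Step 2: Substitute values: rate = 0.11 × (0.29)^1 × (0.097)^1
Step 3: rate = 0.11 × 0.29 × 0.097 = 0.0030943 M/s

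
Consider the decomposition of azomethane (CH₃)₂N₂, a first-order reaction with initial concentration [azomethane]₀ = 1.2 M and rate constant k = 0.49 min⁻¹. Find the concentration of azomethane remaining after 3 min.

0.2759 M

Step 1: For a first-order reaction: [azomethane] = [azomethane]₀ × e^(-kt)
Step 2: [azomethane] = 1.2 × e^(-0.49 × 3)
Step 3: [azomethane] = 1.2 × e^(-1.47)
Step 4: [azomethane] = 1.2 × 0.229925 = 0.2759 M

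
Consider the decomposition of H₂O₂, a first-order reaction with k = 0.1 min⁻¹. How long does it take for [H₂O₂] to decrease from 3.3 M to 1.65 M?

6.931 min

Step 1: For first-order: t = ln([H₂O₂]₀/[H₂O₂])/k
Step 2: t = ln(3.3/1.65)/0.1
Step 3: t = ln(2)/0.1
Step 4: t = 0.6931/0.1 = 6.931 min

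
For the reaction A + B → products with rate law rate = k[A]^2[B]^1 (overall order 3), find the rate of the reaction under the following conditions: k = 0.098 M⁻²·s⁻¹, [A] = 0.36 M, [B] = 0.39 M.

0.004953 M/s

Step 1: The rate law is rate = k[A]^2[B]^1, overall order = 2+1 = 3
Step 2: Substitute values: rate = 0.098 × (0.36)^2 × (0.39)^1
Step 3: rate = 0.098 × 0.1296 × 0.39 = 0.00495331 M/s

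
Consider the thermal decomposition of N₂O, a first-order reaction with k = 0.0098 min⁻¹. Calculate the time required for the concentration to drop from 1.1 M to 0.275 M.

141.5 min

Step 1: For first-order: t = ln([N₂O]₀/[N₂O])/k
Step 2: t = ln(1.1/0.275)/0.0098
Step 3: t = ln(4)/0.0098
Step 4: t = 1.386/0.0098 = 141.5 min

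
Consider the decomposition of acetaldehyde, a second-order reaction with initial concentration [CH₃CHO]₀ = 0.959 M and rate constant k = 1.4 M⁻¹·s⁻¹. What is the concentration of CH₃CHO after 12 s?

0.05605 M

Step 1: For a second-order reaction: 1/[CH₃CHO] = 1/[CH₃CHO]₀ + kt
Step 2: 1/[CH₃CHO] = 1/0.959 + 1.4 × 12
Step 3: 1/[CH₃CHO] = 1.043 + 16.8 = 17.84
Step 4: [CH₃CHO] = 1/17.84 = 0.05605 M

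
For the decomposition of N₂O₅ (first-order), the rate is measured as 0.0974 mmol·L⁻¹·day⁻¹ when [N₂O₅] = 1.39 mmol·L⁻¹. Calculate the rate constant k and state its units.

0.07007 day⁻¹

Step 1: rate = k[N₂O₅]^1, so k = rate / [N₂O₅]^1.
Step 2: k = 0.0974 / (1.39)^1 = 0.0974 / 1.39.
Step 3: k = 0.07007 day⁻¹.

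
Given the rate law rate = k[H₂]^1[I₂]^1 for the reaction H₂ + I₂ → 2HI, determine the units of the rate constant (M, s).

M⁻¹·s⁻¹

Step 1: Overall order = 1 + 1 = 2.
Step 2: rate has units M·s⁻¹; [H₂]^1[I₂]^1 has units M^2.
Step 3: k = rate/([H₂]^1[I₂]^1), so units of k = M^(1-2)·s⁻¹ = M⁻¹·s⁻¹.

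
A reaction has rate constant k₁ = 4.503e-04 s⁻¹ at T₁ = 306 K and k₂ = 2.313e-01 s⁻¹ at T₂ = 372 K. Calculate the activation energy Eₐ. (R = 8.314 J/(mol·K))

89.5 kJ/mol

Step 1: Use the two-temperature Arrhenius form: ln(k₂/k₁) = -Eₐ/R × (1/T₂ - 1/T₁)
Step 2: ln(k₂/k₁) = ln(2.313e-01/4.503e-04) = ln(513.658) = 6.24156
Step 3: 1/T₂ - 1/T₁ = 1/372 - 1/306 = -5.798018e-04 K⁻¹
Step 4: Eₐ = -R × ln(k₂/k₁) / (1/T₂ - 1/T₁) = -8.314 × 6.24156 / -5.798018e-04
Step 5: Eₐ = 8.9500e+04 J/mol = 89.5 kJ/mol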